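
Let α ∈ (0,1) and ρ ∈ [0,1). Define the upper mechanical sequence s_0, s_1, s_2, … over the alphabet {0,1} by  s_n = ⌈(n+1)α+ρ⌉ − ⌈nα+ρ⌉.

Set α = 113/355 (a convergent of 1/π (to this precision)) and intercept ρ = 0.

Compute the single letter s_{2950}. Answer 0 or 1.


(n+1)α + ρ = (2951·113) / 355 = 333463/355
nα + ρ     = (2950·113) / 355 = 333350/355
⌈333463/355⌉ = 940,  ⌈333350/355⌉ = 940
s_{2950} = 940 − 940 = 0

0


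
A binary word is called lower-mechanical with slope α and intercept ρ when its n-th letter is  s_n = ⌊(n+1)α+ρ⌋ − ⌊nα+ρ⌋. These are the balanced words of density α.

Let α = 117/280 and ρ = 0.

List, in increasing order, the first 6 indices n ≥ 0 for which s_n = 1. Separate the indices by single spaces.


2 4 7 9 11 14

n=0: ⌊117/280⌋−⌊0/280⌋ = 0−0 = 0
n=1: ⌊234/280⌋−⌊117/280⌋ = 0−0 = 0
n=2: ⌊351/280⌋−⌊234/280⌋ = 1−0 = 1  ← one
n=3: ⌊468/280⌋−⌊351/280⌋ = 1−1 = 0
n=4: ⌊585/280⌋−⌊468/280⌋ = 2−1 = 1  ← one
n=5: ⌊702/280⌋−⌊585/280⌋ = 2−2 = 0
n=6: ⌊819/280⌋−⌊702/280⌋ = 2−2 = 0
n=7: ⌊936/280⌋−⌊819/280⌋ = 3−2 = 1  ← one
n=8: ⌊1053/280⌋−⌊936/280⌋ = 3−3 = 0
n=9: ⌊1170/280⌋−⌊1053/280⌋ = 4−3 = 1  ← one
n=10: ⌊1287/280⌋−⌊1170/280⌋ = 4−4 = 0
n=11: ⌊1404/280⌋−⌊1287/280⌋ = 5−4 = 1  ← one
n=12: ⌊1521/280⌋−⌊1404/280⌋ = 5−5 = 0
n=13: ⌊1638/280⌋−⌊1521/280⌋ = 5−5 = 0
n=14: ⌊1755/280⌋−⌊1638/280⌋ = 6−5 = 1  ← one
positions of the first 6 ones: 2 4 7 9 11 14


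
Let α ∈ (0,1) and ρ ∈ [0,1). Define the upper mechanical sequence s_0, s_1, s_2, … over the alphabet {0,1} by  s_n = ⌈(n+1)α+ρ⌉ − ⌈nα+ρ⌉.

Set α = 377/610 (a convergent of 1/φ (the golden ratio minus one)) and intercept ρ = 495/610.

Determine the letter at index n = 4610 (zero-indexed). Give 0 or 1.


1

(n+1)α + ρ = (4611·377 + 495) / 610 = 1738842/610
nα + ρ     = (4610·377 + 495) / 610 = 1738465/610
⌈1738842/610⌉ = 2851,  ⌈1738465/610⌉ = 2850
s_{4610} = 2851 − 2850 = 1


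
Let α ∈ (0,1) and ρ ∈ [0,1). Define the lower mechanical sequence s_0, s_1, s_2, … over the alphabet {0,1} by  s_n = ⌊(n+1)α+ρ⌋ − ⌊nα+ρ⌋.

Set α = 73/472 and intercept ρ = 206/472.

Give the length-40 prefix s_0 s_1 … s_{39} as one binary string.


n=0: ⌊(1·73+206)/472⌋ − ⌊(0·73+206)/472⌋ = ⌊279/472⌋ − ⌊206/472⌋ = 0 − 0 = 0
n=1: ⌊(2·73+206)/472⌋ − ⌊(1·73+206)/472⌋ = ⌊352/472⌋ − ⌊279/472⌋ = 0 − 0 = 0
n=2: ⌊(3·73+206)/472⌋ − ⌊(2·73+206)/472⌋ = ⌊425/472⌋ − ⌊352/472⌋ = 0 − 0 = 0
n=3: ⌊(4·73+206)/472⌋ − ⌊(3·73+206)/472⌋ = ⌊498/472⌋ − ⌊425/472⌋ = 1 − 0 = 1
n=4: ⌊(5·73+206)/472⌋ − ⌊(4·73+206)/472⌋ = ⌊571/472⌋ − ⌊498/472⌋ = 1 − 1 = 0
n=5: ⌊(6·73+206)/472⌋ − ⌊(5·73+206)/472⌋ = ⌊644/472⌋ − ⌊571/472⌋ = 1 − 1 = 0
n=6: ⌊(7·73+206)/472⌋ − ⌊(6·73+206)/472⌋ = ⌊717/472⌋ − ⌊644/472⌋ = 1 − 1 = 0
n=7: ⌊(8·73+206)/472⌋ − ⌊(7·73+206)/472⌋ = ⌊790/472⌋ − ⌊717/472⌋ = 1 − 1 = 0
n=8: ⌊(9·73+206)/472⌋ − ⌊(8·73+206)/472⌋ = ⌊863/472⌋ − ⌊790/472⌋ = 1 − 1 = 0
n=9: ⌊(10·73+206)/472⌋ − ⌊(9·73+206)/472⌋ = ⌊936/472⌋ − ⌊863/472⌋ = 1 − 1 = 0
n=10: ⌊(11·73+206)/472⌋ − ⌊(10·73+206)/472⌋ = ⌊1009/472⌋ − ⌊936/472⌋ = 2 − 1 = 1
n=11: ⌊(12·73+206)/472⌋ − ⌊(11·73+206)/472⌋ = ⌊1082/472⌋ − ⌊1009/472⌋ = 2 − 2 = 0
n=12: ⌊(13·73+206)/472⌋ − ⌊(12·73+206)/472⌋ = ⌊1155/472⌋ − ⌊1082/472⌋ = 2 − 2 = 0
n=13: ⌊(14·73+206)/472⌋ − ⌊(13·73+206)/472⌋ = ⌊1228/472⌋ − ⌊1155/472⌋ = 2 − 2 = 0
n=14: ⌊(15·73+206)/472⌋ − ⌊(14·73+206)/472⌋ = ⌊1301/472⌋ − ⌊1228/472⌋ = 2 − 2 = 0
n=15: ⌊(16·73+206)/472⌋ − ⌊(15·73+206)/472⌋ = ⌊1374/472⌋ − ⌊1301/472⌋ = 2 − 2 = 0
n=16: ⌊(17·73+206)/472⌋ − ⌊(16·73+206)/472⌋ = ⌊1447/472⌋ − ⌊1374/472⌋ = 3 − 2 = 1
n=17: ⌊(18·73+206)/472⌋ − ⌊(17·73+206)/472⌋ = ⌊1520/472⌋ − ⌊1447/472⌋ = 3 − 3 = 0
n=18: ⌊(19·73+206)/472⌋ − ⌊(18·73+206)/472⌋ = ⌊1593/472⌋ − ⌊1520/472⌋ = 3 − 3 = 0
n=19: ⌊(20·73+206)/472⌋ − ⌊(19·73+206)/472⌋ = ⌊1666/472⌋ − ⌊1593/472⌋ = 3 − 3 = 0
n=20: ⌊(21·73+206)/472⌋ − ⌊(20·73+206)/472⌋ = ⌊1739/472⌋ − ⌊1666/472⌋ = 3 − 3 = 0
n=21: ⌊(22·73+206)/472⌋ − ⌊(21·73+206)/472⌋ = ⌊1812/472⌋ − ⌊1739/472⌋ = 3 − 3 = 0
n=22: ⌊(23·73+206)/472⌋ − ⌊(22·73+206)/472⌋ = ⌊1885/472⌋ − ⌊1812/472⌋ = 3 − 3 = 0
n=23: ⌊(24·73+206)/472⌋ − ⌊(23·73+206)/472⌋ = ⌊1958/472⌋ − ⌊1885/472⌋ = 4 − 3 = 1
n=24: ⌊(25·73+206)/472⌋ − ⌊(24·73+206)/472⌋ = ⌊2031/472⌋ − ⌊1958/472⌋ = 4 − 4 = 0
n=25: ⌊(26·73+206)/472⌋ − ⌊(25·73+206)/472⌋ = ⌊2104/472⌋ − ⌊2031/472⌋ = 4 − 4 = 0
n=26: ⌊(27·73+206)/472⌋ − ⌊(26·73+206)/472⌋ = ⌊2177/472⌋ − ⌊2104/472⌋ = 4 − 4 = 0
n=27: ⌊(28·73+206)/472⌋ − ⌊(27·73+206)/472⌋ = ⌊2250/472⌋ − ⌊2177/472⌋ = 4 − 4 = 0
n=28: ⌊(29·73+206)/472⌋ − ⌊(28·73+206)/472⌋ = ⌊2323/472⌋ − ⌊2250/472⌋ = 4 − 4 = 0
n=29: ⌊(30·73+206)/472⌋ − ⌊(29·73+206)/472⌋ = ⌊2396/472⌋ − ⌊2323/472⌋ = 5 − 4 = 1
n=30: ⌊(31·73+206)/472⌋ − ⌊(30·73+206)/472⌋ = ⌊2469/472⌋ − ⌊2396/472⌋ = 5 − 5 = 0
n=31: ⌊(32·73+206)/472⌋ − ⌊(31·73+206)/472⌋ = ⌊2542/472⌋ − ⌊2469/472⌋ = 5 − 5 = 0
n=32: ⌊(33·73+206)/472⌋ − ⌊(32·73+206)/472⌋ = ⌊2615/472⌋ − ⌊2542/472⌋ = 5 − 5 = 0
n=33: ⌊(34·73+206)/472⌋ − ⌊(33·73+206)/472⌋ = ⌊2688/472⌋ − ⌊2615/472⌋ = 5 − 5 = 0
n=34: ⌊(35·73+206)/472⌋ − ⌊(34·73+206)/472⌋ = ⌊2761/472⌋ − ⌊2688/472⌋ = 5 − 5 = 0
n=35: ⌊(36·73+206)/472⌋ − ⌊(35·73+206)/472⌋ = ⌊2834/472⌋ − ⌊2761/472⌋ = 6 − 5 = 1
n=36: ⌊(37·73+206)/472⌋ − ⌊(36·73+206)/472⌋ = ⌊2907/472⌋ − ⌊2834/472⌋ = 6 − 6 = 0
n=37: ⌊(38·73+206)/472⌋ − ⌊(37·73+206)/472⌋ = ⌊2980/472⌋ − ⌊2907/472⌋ = 6 − 6 = 0
n=38: ⌊(39·73+206)/472⌋ − ⌊(38·73+206)/472⌋ = ⌊3053/472⌋ − ⌊2980/472⌋ = 6 − 6 = 0
n=39: ⌊(40·73+206)/472⌋ − ⌊(39·73+206)/472⌋ = ⌊3126/472⌋ − ⌊3053/472⌋ = 6 − 6 = 0

0001000000100000100000010000010000010000


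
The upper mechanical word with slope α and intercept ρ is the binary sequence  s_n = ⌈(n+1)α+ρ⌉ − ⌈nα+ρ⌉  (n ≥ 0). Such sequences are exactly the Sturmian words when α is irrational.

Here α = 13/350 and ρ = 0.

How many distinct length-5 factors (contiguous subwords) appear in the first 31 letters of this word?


t_n = ⌈(n·13)/350⌉ for n = 0 … 31:
  n=0…9: ⌈0/350⌉=0 ⌈13/350⌉=1 ⌈26/350⌉=1 ⌈39/350⌉=1 ⌈52/350⌉=1 ⌈65/350⌉=1 ⌈78/350⌉=1 ⌈91/350⌉=1 ⌈104/350⌉=1 ⌈117/350⌉=1
  n=10…19: ⌈130/350⌉=1 ⌈143/350⌉=1 ⌈156/350⌉=1 ⌈169/350⌉=1 ⌈182/350⌉=1 ⌈195/350⌉=1 ⌈208/350⌉=1 ⌈221/350⌉=1 ⌈234/350⌉=1 ⌈247/350⌉=1
  n=20…29: ⌈260/350⌉=1 ⌈273/350⌉=1 ⌈286/350⌉=1 ⌈299/350⌉=1 ⌈312/350⌉=1 ⌈325/350⌉=1 ⌈338/350⌉=1 ⌈351/350⌉=2 ⌈364/350⌉=2 ⌈377/350⌉=2
  n=30…31: ⌈390/350⌉=2 ⌈403/350⌉=2
s_n = t_(n+1) − t_n for n = 0 … 30 gives
prefix = 1000000000000000000000000010000
slide a length-5 window over [0..4] … [26..30] (27 windows); first occurrence of each distinct factor:
  [  0..  4] 10000
  [  1..  5] 00000
  [ 22.. 26] 00001
  [ 23.. 27] 00010
  [ 24.. 28] 00100
  [ 25.. 29] 01000
  (the other 21 windows repeat one of these)
distinct factors: {00000, 00001, 00010, 00100, 01000, 10000}
count = 6  (Sturmian bound for length 5 is 6)

6


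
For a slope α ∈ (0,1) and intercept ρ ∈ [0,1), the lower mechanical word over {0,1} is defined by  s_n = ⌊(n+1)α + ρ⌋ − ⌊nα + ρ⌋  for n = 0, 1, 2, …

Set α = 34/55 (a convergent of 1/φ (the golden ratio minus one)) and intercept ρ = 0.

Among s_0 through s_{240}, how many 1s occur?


148

#1s = Σ_{n=0}^{240} s_n = Σ_{n=0}^{240} (⌊(n+1)α+ρ⌋ − ⌊nα+ρ⌋)
the sum telescopes: every ⌊nα+ρ⌋ with 0 < n < 241 appears once with + and once with −, leaving ⌊241α+ρ⌋ − ⌊0·α+ρ⌋
241α + ρ = (241·34) / 55 = 8194/55
ρ = 0/55
⌊8194/55⌋ = 148,  ⌊0/55⌋ = 0
#1s = 148 − 0 = 148


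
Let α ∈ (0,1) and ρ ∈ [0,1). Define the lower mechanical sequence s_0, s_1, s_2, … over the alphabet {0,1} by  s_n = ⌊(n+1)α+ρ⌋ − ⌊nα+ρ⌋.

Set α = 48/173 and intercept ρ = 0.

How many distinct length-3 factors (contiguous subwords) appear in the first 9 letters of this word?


4

t_n = ⌊(n·48)/173⌋ for n = 0 … 9:
  n=0…9: ⌊0/173⌋=0 ⌊48/173⌋=0 ⌊96/173⌋=0 ⌊144/173⌋=0 ⌊192/173⌋=1 ⌊240/173⌋=1 ⌊288/173⌋=1 ⌊336/173⌋=1 ⌊384/173⌋=2 ⌊432/173⌋=2
s_n = t_(n+1) − t_n for n = 0 … 8 gives
prefix = 000100010
slide a length-3 window over [0..2] … [6..8] (7 windows); first occurrence of each distinct factor:
  [  0..  2] 000
  [  1..  3] 001
  [  2..  4] 010
  [  3..  5] 100
  (the other 3 windows repeat one of these)
distinct factors: {000, 001, 010, 100}
count = 4  (Sturmian bound for length 3 is 4)


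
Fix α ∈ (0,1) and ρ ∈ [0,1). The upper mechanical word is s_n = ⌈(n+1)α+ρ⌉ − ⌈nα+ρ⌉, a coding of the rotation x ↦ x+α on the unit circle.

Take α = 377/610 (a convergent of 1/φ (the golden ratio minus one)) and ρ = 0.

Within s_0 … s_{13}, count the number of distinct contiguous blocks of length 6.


t_n = ⌈(n·377)/610⌉ for n = 0 … 14:
  n=0…9: ⌈0/610⌉=0 ⌈377/610⌉=1 ⌈754/610⌉=2 ⌈1131/610⌉=2 ⌈1508/610⌉=3 ⌈1885/610⌉=4 ⌈2262/610⌉=4 ⌈2639/610⌉=5 ⌈3016/610⌉=5 ⌈3393/610⌉=6
  n=10…14: ⌈3770/610⌉=7 ⌈4147/610⌉=7 ⌈4524/610⌉=8 ⌈4901/610⌉=9 ⌈5278/610⌉=9
s_n = t_(n+1) − t_n for n = 0 … 13 gives
prefix = 11011010110110
slide a length-6 window over [0..5] … [8..13] (9 windows); first occurrence of each distinct factor:
  [  0..  5] 110110
  [  1..  6] 101101
  [  2..  7] 011010
  [  3..  8] 110101
  [  4..  9] 101011
  [  5.. 10] 010110
  [  7.. 12] 011011
  (the other 2 windows repeat one of these)
distinct factors: {010110, 011010, 011011, 101011, 101101, 110101, 110110}
count = 7  (Sturmian bound for length 6 is 7)

7


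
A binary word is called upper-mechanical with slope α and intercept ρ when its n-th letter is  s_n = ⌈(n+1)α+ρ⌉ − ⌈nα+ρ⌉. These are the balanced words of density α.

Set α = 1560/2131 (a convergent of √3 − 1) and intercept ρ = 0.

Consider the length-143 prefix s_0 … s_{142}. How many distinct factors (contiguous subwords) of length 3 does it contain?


4

t_n = ⌈(n·1560)/2131⌉ for n = 0 … 143:
  n=0…9: ⌈0/2131⌉=0 ⌈1560/2131⌉=1 ⌈3120/2131⌉=2 ⌈4680/2131⌉=3 ⌈6240/2131⌉=3 ⌈7800/2131⌉=4 ⌈9360/2131⌉=5 ⌈10920/2131⌉=6 ⌈12480/2131⌉=6 ⌈14040/2131⌉=7
  n=10…19: ⌈15600/2131⌉=8 ⌈17160/2131⌉=9 ⌈18720/2131⌉=9 ⌈20280/2131⌉=10 ⌈21840/2131⌉=11 ⌈23400/2131⌉=11 ⌈24960/2131⌉=12 ⌈26520/2131⌉=13 ⌈28080/2131⌉=14 ⌈29640/2131⌉=14
  n=20…29: ⌈31200/2131⌉=15 ⌈32760/2131⌉=16 ⌈34320/2131⌉=17 ⌈35880/2131⌉=17 ⌈37440/2131⌉=18 ⌈39000/2131⌉=19 ⌈40560/2131⌉=20 ⌈42120/2131⌉=20 ⌈43680/2131⌉=21 ⌈45240/2131⌉=22
  n=30…39: ⌈46800/2131⌉=22 ⌈48360/2131⌉=23 ⌈49920/2131⌉=24 ⌈51480/2131⌉=25 ⌈53040/2131⌉=25 ⌈54600/2131⌉=26 ⌈56160/2131⌉=27 ⌈57720/2131⌉=28 ⌈59280/2131⌉=28 ⌈60840/2131⌉=29
  n=40…49: ⌈62400/2131⌉=30 ⌈63960/2131⌉=31 ⌈65520/2131⌉=31 ⌈67080/2131⌉=32 ⌈68640/2131⌉=33 ⌈70200/2131⌉=33 ⌈71760/2131⌉=34 ⌈73320/2131⌉=35 ⌈74880/2131⌉=36 ⌈76440/2131⌉=36
  n=50…59: ⌈78000/2131⌉=37 ⌈79560/2131⌉=38 ⌈81120/2131⌉=39 ⌈82680/2131⌉=39 ⌈84240/2131⌉=40 ⌈85800/2131⌉=41 ⌈87360/2131⌉=41 ⌈88920/2131⌉=42 ⌈90480/2131⌉=43 ⌈92040/2131⌉=44
  n=60…69: ⌈93600/2131⌉=44 ⌈95160/2131⌉=45 ⌈96720/2131⌉=46 ⌈98280/2131⌉=47 ⌈99840/2131⌉=47 ⌈101400/2131⌉=48 ⌈102960/2131⌉=49 ⌈104520/2131⌉=50 ⌈106080/2131⌉=50 ⌈107640/2131⌉=51
  n=70…79: ⌈109200/2131⌉=52 ⌈110760/2131⌉=52 ⌈112320/2131⌉=53 ⌈113880/2131⌉=54 ⌈115440/2131⌉=55 ⌈117000/2131⌉=55 ⌈118560/2131⌉=56 ⌈120120/2131⌉=57 ⌈121680/2131⌉=58 ⌈123240/2131⌉=58
  n=80…89: ⌈124800/2131⌉=59 ⌈126360/2131⌉=60 ⌈127920/2131⌉=61 ⌈129480/2131⌉=61 ⌈131040/2131⌉=62 ⌈132600/2131⌉=63 ⌈134160/2131⌉=63 ⌈135720/2131⌉=64 ⌈137280/2131⌉=65 ⌈138840/2131⌉=66
  n=90…99: ⌈140400/2131⌉=66 ⌈141960/2131⌉=67 ⌈143520/2131⌉=68 ⌈145080/2131⌉=69 ⌈146640/2131⌉=69 ⌈148200/2131⌉=70 ⌈149760/2131⌉=71 ⌈151320/2131⌉=72 ⌈152880/2131⌉=72 ⌈154440/2131⌉=73
  n=100…109: ⌈156000/2131⌉=74 ⌈157560/2131⌉=74 ⌈159120/2131⌉=75 ⌈160680/2131⌉=76 ⌈162240/2131⌉=77 ⌈163800/2131⌉=77 ⌈165360/2131⌉=78 ⌈166920/2131⌉=79 ⌈168480/2131⌉=80 ⌈170040/2131⌉=80
  n=110…119: ⌈171600/2131⌉=81 ⌈173160/2131⌉=82 ⌈174720/2131⌉=82 ⌈176280/2131⌉=83 ⌈177840/2131⌉=84 ⌈179400/2131⌉=85 ⌈180960/2131⌉=85 ⌈182520/2131⌉=86 ⌈184080/2131⌉=87 ⌈185640/2131⌉=88
  n=120…129: ⌈187200/2131⌉=88 ⌈188760/2131⌉=89 ⌈190320/2131⌉=90 ⌈191880/2131⌉=91 ⌈193440/2131⌉=91 ⌈195000/2131⌉=92 ⌈196560/2131⌉=93 ⌈198120/2131⌉=93 ⌈199680/2131⌉=94 ⌈201240/2131⌉=95
  n=130…139: ⌈202800/2131⌉=96 ⌈204360/2131⌉=96 ⌈205920/2131⌉=97 ⌈207480/2131⌉=98 ⌈209040/2131⌉=99 ⌈210600/2131⌉=99 ⌈212160/2131⌉=100 ⌈213720/2131⌉=101 ⌈215280/2131⌉=102 ⌈216840/2131⌉=102
  n=140…143: ⌈218400/2131⌉=103 ⌈219960/2131⌉=104 ⌈221520/2131⌉=104 ⌈223080/2131⌉=105
s_n = t_(n+1) − t_n for n = 0 … 142 gives
prefix = 11101110111011011101110111011011101110111011011101110110111011101110110111011101110110111011101110110111011101101110111011101101110111011101101
slide a length-3 window over [0..2] … [140..142] (141 windows); first occurrence of each distinct factor:
  [  0..  2] 111
  [  1..  3] 110
  [  2..  4] 101
  [  3..  5] 011
  (the other 137 windows repeat one of these)
distinct factors: {011, 101, 110, 111}
count = 4  (Sturmian bound for length 3 is 4)


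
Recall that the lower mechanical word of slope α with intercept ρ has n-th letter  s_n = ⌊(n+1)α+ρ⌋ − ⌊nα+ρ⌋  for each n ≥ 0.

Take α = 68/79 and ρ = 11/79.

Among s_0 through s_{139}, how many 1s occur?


120

#1s = Σ_{n=0}^{139} s_n = Σ_{n=0}^{139} (⌊(n+1)α+ρ⌋ − ⌊nα+ρ⌋)
the sum telescopes: every ⌊nα+ρ⌋ with 0 < n < 140 appears once with + and once with −, leaving ⌊140α+ρ⌋ − ⌊0·α+ρ⌋
140α + ρ = (140·68 + 11) / 79 = 9531/79
ρ = 11/79
⌊9531/79⌋ = 120,  ⌊11/79⌋ = 0
#1s = 120 − 0 = 120


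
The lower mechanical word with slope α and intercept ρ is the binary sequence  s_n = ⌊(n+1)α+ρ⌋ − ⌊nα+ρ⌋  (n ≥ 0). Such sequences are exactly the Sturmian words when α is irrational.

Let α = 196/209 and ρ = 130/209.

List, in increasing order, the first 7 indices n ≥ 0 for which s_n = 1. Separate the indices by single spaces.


0 1 2 3 4 5 6

n=0: ⌊326/209⌋−⌊130/209⌋ = 1−0 = 1  ← one
n=1: ⌊522/209⌋−⌊326/209⌋ = 2−1 = 1  ← one
n=2: ⌊718/209⌋−⌊522/209⌋ = 3−2 = 1  ← one
n=3: ⌊914/209⌋−⌊718/209⌋ = 4−3 = 1  ← one
n=4: ⌊1110/209⌋−⌊914/209⌋ = 5−4 = 1  ← one
n=5: ⌊1306/209⌋−⌊1110/209⌋ = 6−5 = 1  ← one
n=6: ⌊1502/209⌋−⌊1306/209⌋ = 7−6 = 1  ← one
positions of the first 7 ones: 0 1 2 3 4 5 6


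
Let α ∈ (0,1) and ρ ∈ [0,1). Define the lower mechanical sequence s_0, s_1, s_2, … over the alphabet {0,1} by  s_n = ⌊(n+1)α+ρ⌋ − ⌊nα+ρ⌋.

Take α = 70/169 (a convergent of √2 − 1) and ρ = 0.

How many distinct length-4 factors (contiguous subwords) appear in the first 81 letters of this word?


t_n = ⌊(n·70)/169⌋ for n = 0 … 81:
  n=0…9: ⌊0/169⌋=0 ⌊70/169⌋=0 ⌊140/169⌋=0 ⌊210/169⌋=1 ⌊280/169⌋=1 ⌊350/169⌋=2 ⌊420/169⌋=2 ⌊490/169⌋=2 ⌊560/169⌋=3 ⌊630/169⌋=3
  n=10…19: ⌊700/169⌋=4 ⌊770/169⌋=4 ⌊840/169⌋=4 ⌊910/169⌋=5 ⌊980/169⌋=5 ⌊1050/169⌋=6 ⌊1120/169⌋=6 ⌊1190/169⌋=7 ⌊1260/169⌋=7 ⌊1330/169⌋=7
  n=20…29: ⌊1400/169⌋=8 ⌊1470/169⌋=8 ⌊1540/169⌋=9 ⌊1610/169⌋=9 ⌊1680/169⌋=9 ⌊1750/169⌋=10 ⌊1820/169⌋=10 ⌊1890/169⌋=11 ⌊1960/169⌋=11 ⌊2030/169⌋=12
  n=30…39: ⌊2100/169⌋=12 ⌊2170/169⌋=12 ⌊2240/169⌋=13 ⌊2310/169⌋=13 ⌊2380/169⌋=14 ⌊2450/169⌋=14 ⌊2520/169⌋=14 ⌊2590/169⌋=15 ⌊2660/169⌋=15 ⌊2730/169⌋=16
  n=40…49: ⌊2800/169⌋=16 ⌊2870/169⌋=16 ⌊2940/169⌋=17 ⌊3010/169⌋=17 ⌊3080/169⌋=18 ⌊3150/169⌋=18 ⌊3220/169⌋=19 ⌊3290/169⌋=19 ⌊3360/169⌋=19 ⌊3430/169⌋=20
  n=50…59: ⌊3500/169⌋=20 ⌊3570/169⌋=21 ⌊3640/169⌋=21 ⌊3710/169⌋=21 ⌊3780/169⌋=22 ⌊3850/169⌋=22 ⌊3920/169⌋=23 ⌊3990/169⌋=23 ⌊4060/169⌋=24 ⌊4130/169⌋=24
  n=60…69: ⌊4200/169⌋=24 ⌊4270/169⌋=25 ⌊4340/169⌋=25 ⌊4410/169⌋=26 ⌊4480/169⌋=26 ⌊4550/169⌋=26 ⌊4620/169⌋=27 ⌊4690/169⌋=27 ⌊4760/169⌋=28 ⌊4830/169⌋=28
  n=70…79: ⌊4900/169⌋=28 ⌊4970/169⌋=29 ⌊5040/169⌋=29 ⌊5110/169⌋=30 ⌊5180/169⌋=30 ⌊5250/169⌋=31 ⌊5320/169⌋=31 ⌊5390/169⌋=31 ⌊5460/169⌋=32 ⌊5530/169⌋=32
  n=80…81: ⌊5600/169⌋=33 ⌊5670/169⌋=33
s_n = t_(n+1) − t_n for n = 0 … 80 gives
prefix = 001010010100101010010100101010010100101001010100101001010100101001010010101001010
slide a length-4 window over [0..3] … [77..80] (78 windows); first occurrence of each distinct factor:
  [  0..  3] 0010
  [  1..  4] 0101
  [  2..  5] 1010
  [  3..  6] 0100
  [  4..  7] 1001
  (the other 73 windows repeat one of these)
distinct factors: {0010, 0100, 0101, 1001, 1010}
count = 5  (Sturmian bound for length 4 is 5)

5


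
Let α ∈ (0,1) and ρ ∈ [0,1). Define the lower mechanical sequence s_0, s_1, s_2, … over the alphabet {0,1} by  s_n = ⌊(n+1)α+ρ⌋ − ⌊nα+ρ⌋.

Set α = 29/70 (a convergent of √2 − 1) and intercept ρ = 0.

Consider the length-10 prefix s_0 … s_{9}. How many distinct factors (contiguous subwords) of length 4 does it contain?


5

t_n = ⌊(n·29)/70⌋ for n = 0 … 10:
  n=0…9: ⌊0/70⌋=0 ⌊29/70⌋=0 ⌊58/70⌋=0 ⌊87/70⌋=1 ⌊116/70⌋=1 ⌊145/70⌋=2 ⌊174/70⌋=2 ⌊203/70⌋=2 ⌊232/70⌋=3 ⌊261/70⌋=3
  n=10: ⌊290/70⌋=4
s_n = t_(n+1) − t_n for n = 0 … 9 gives
prefix = 0010100101
slide a length-4 window over [0..3] … [6..9] (7 windows); first occurrence of each distinct factor:
  [  0..  3] 0010
  [  1..  4] 0101
  [  2..  5] 1010
  [  3..  6] 0100
  [  4..  7] 1001
  (the other 2 windows repeat one of these)
distinct factors: {0010, 0100, 0101, 1001, 1010}
count = 5  (Sturmian bound for length 4 is 5)


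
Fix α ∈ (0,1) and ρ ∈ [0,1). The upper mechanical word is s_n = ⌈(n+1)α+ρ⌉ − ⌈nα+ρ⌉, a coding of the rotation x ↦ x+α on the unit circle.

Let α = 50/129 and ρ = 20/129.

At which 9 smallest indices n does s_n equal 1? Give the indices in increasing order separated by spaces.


n=0: ⌈70/129⌉−⌈20/129⌉ = 1−1 = 0
n=1: ⌈120/129⌉−⌈70/129⌉ = 1−1 = 0
n=2: ⌈170/129⌉−⌈120/129⌉ = 2−1 = 1  ← one
n=3: ⌈220/129⌉−⌈170/129⌉ = 2−2 = 0
n=4: ⌈270/129⌉−⌈220/129⌉ = 3−2 = 1  ← one
n=5: ⌈320/129⌉−⌈270/129⌉ = 3−3 = 0
n=6: ⌈370/129⌉−⌈320/129⌉ = 3−3 = 0
n=7: ⌈420/129⌉−⌈370/129⌉ = 4−3 = 1  ← one
n=8: ⌈470/129⌉−⌈420/129⌉ = 4−4 = 0
n=9: ⌈520/129⌉−⌈470/129⌉ = 5−4 = 1  ← one
n=10: ⌈570/129⌉−⌈520/129⌉ = 5−5 = 0
n=11: ⌈620/129⌉−⌈570/129⌉ = 5−5 = 0
n=12: ⌈670/129⌉−⌈620/129⌉ = 6−5 = 1  ← one
n=13: ⌈720/129⌉−⌈670/129⌉ = 6−6 = 0
n=14: ⌈770/129⌉−⌈720/129⌉ = 6−6 = 0
n=15: ⌈820/129⌉−⌈770/129⌉ = 7−6 = 1  ← one
n=16: ⌈870/129⌉−⌈820/129⌉ = 7−7 = 0
n=17: ⌈920/129⌉−⌈870/129⌉ = 8−7 = 1  ← one
n=18: ⌈970/129⌉−⌈920/129⌉ = 8−8 = 0
n=19: ⌈1020/129⌉−⌈970/129⌉ = 8−8 = 0
n=20: ⌈1070/129⌉−⌈1020/129⌉ = 9−8 = 1  ← one
n=21: ⌈1120/129⌉−⌈1070/129⌉ = 9−9 = 0
n=22: ⌈1170/129⌉−⌈1120/129⌉ = 10−9 = 1  ← one
positions of the first 9 ones: 2 4 7 9 12 15 17 20 22

2 4 7 9 12 15 17 20 22


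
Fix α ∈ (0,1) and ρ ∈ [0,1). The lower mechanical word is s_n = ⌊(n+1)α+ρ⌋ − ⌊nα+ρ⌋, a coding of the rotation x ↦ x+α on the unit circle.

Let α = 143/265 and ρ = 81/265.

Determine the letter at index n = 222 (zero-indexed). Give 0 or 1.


(n+1)α + ρ = (223·143 + 81) / 265 = 31970/265
nα + ρ     = (222·143 + 81) / 265 = 31827/265
⌊31970/265⌋ = 120,  ⌊31827/265⌋ = 120
s_{222} = 120 − 120 = 0

0


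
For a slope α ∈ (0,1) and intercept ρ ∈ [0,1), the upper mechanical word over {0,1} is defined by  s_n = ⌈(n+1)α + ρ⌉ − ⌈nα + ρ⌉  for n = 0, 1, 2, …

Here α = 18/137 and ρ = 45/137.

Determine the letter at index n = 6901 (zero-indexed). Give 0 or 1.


0

(n+1)α + ρ = (6902·18 + 45) / 137 = 124281/137
nα + ρ     = (6901·18 + 45) / 137 = 124263/137
⌈124281/137⌉ = 908,  ⌈124263/137⌉ = 908
s_{6901} = 908 − 908 = 0


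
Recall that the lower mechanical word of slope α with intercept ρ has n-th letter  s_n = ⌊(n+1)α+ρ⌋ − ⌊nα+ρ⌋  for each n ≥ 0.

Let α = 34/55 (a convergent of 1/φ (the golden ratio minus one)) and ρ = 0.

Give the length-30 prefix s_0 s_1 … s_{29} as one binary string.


010110101101101011010110110101

n=0: ⌊(1·34)/55⌋ − ⌊(0·34)/55⌋ = ⌊34/55⌋ − ⌊0/55⌋ = 0 − 0 = 0
n=1: ⌊(2·34)/55⌋ − ⌊(1·34)/55⌋ = ⌊68/55⌋ − ⌊34/55⌋ = 1 − 0 = 1
n=2: ⌊(3·34)/55⌋ − ⌊(2·34)/55⌋ = ⌊102/55⌋ − ⌊68/55⌋ = 1 − 1 = 0
n=3: ⌊(4·34)/55⌋ − ⌊(3·34)/55⌋ = ⌊136/55⌋ − ⌊102/55⌋ = 2 − 1 = 1
n=4: ⌊(5·34)/55⌋ − ⌊(4·34)/55⌋ = ⌊170/55⌋ − ⌊136/55⌋ = 3 − 2 = 1
n=5: ⌊(6·34)/55⌋ − ⌊(5·34)/55⌋ = ⌊204/55⌋ − ⌊170/55⌋ = 3 − 3 = 0
n=6: ⌊(7·34)/55⌋ − ⌊(6·34)/55⌋ = ⌊238/55⌋ − ⌊204/55⌋ = 4 − 3 = 1
n=7: ⌊(8·34)/55⌋ − ⌊(7·34)/55⌋ = ⌊272/55⌋ − ⌊238/55⌋ = 4 − 4 = 0
n=8: ⌊(9·34)/55⌋ − ⌊(8·34)/55⌋ = ⌊306/55⌋ − ⌊272/55⌋ = 5 − 4 = 1
n=9: ⌊(10·34)/55⌋ − ⌊(9·34)/55⌋ = ⌊340/55⌋ − ⌊306/55⌋ = 6 − 5 = 1
n=10: ⌊(11·34)/55⌋ − ⌊(10·34)/55⌋ = ⌊374/55⌋ − ⌊340/55⌋ = 6 − 6 = 0
n=11: ⌊(12·34)/55⌋ − ⌊(11·34)/55⌋ = ⌊408/55⌋ − ⌊374/55⌋ = 7 − 6 = 1
n=12: ⌊(13·34)/55⌋ − ⌊(12·34)/55⌋ = ⌊442/55⌋ − ⌊408/55⌋ = 8 − 7 = 1
n=13: ⌊(14·34)/55⌋ − ⌊(13·34)/55⌋ = ⌊476/55⌋ − ⌊442/55⌋ = 8 − 8 = 0
n=14: ⌊(15·34)/55⌋ − ⌊(14·34)/55⌋ = ⌊510/55⌋ − ⌊476/55⌋ = 9 − 8 = 1
n=15: ⌊(16·34)/55⌋ − ⌊(15·34)/55⌋ = ⌊544/55⌋ − ⌊510/55⌋ = 9 − 9 = 0
n=16: ⌊(17·34)/55⌋ − ⌊(16·34)/55⌋ = ⌊578/55⌋ − ⌊544/55⌋ = 10 − 9 = 1
n=17: ⌊(18·34)/55⌋ − ⌊(17·34)/55⌋ = ⌊612/55⌋ − ⌊578/55⌋ = 11 − 10 = 1
n=18: ⌊(19·34)/55⌋ − ⌊(18·34)/55⌋ = ⌊646/55⌋ − ⌊612/55⌋ = 11 − 11 = 0
n=19: ⌊(20·34)/55⌋ − ⌊(19·34)/55⌋ = ⌊680/55⌋ − ⌊646/55⌋ = 12 − 11 = 1
n=20: ⌊(21·34)/55⌋ − ⌊(20·34)/55⌋ = ⌊714/55⌋ − ⌊680/55⌋ = 12 − 12 = 0
n=21: ⌊(22·34)/55⌋ − ⌊(21·34)/55⌋ = ⌊748/55⌋ − ⌊714/55⌋ = 13 − 12 = 1
n=22: ⌊(23·34)/55⌋ − ⌊(22·34)/55⌋ = ⌊782/55⌋ − ⌊748/55⌋ = 14 − 13 = 1
n=23: ⌊(24·34)/55⌋ − ⌊(23·34)/55⌋ = ⌊816/55⌋ − ⌊782/55⌋ = 14 − 14 = 0
n=24: ⌊(25·34)/55⌋ − ⌊(24·34)/55⌋ = ⌊850/55⌋ − ⌊816/55⌋ = 15 − 14 = 1
n=25: ⌊(26·34)/55⌋ − ⌊(25·34)/55⌋ = ⌊884/55⌋ − ⌊850/55⌋ = 16 − 15 = 1
n=26: ⌊(27·34)/55⌋ − ⌊(26·34)/55⌋ = ⌊918/55⌋ − ⌊884/55⌋ = 16 − 16 = 0
n=27: ⌊(28·34)/55⌋ − ⌊(27·34)/55⌋ = ⌊952/55⌋ − ⌊918/55⌋ = 17 − 16 = 1
n=28: ⌊(29·34)/55⌋ − ⌊(28·34)/55⌋ = ⌊986/55⌋ − ⌊952/55⌋ = 17 − 17 = 0
n=29: ⌊(30·34)/55⌋ − ⌊(29·34)/55⌋ = ⌊1020/55⌋ − ⌊986/55⌋ = 18 − 17 = 1


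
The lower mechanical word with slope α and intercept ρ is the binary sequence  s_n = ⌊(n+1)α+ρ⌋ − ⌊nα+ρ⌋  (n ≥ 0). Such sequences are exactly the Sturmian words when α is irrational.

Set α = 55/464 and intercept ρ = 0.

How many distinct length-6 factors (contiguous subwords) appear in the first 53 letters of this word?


t_n = ⌊(n·55)/464⌋ for n = 0 … 53:
  n=0…9: ⌊0/464⌋=0 ⌊55/464⌋=0 ⌊110/464⌋=0 ⌊165/464⌋=0 ⌊220/464⌋=0 ⌊275/464⌋=0 ⌊330/464⌋=0 ⌊385/464⌋=0 ⌊440/464⌋=0 ⌊495/464⌋=1
  n=10…19: ⌊550/464⌋=1 ⌊605/464⌋=1 ⌊660/464⌋=1 ⌊715/464⌋=1 ⌊770/464⌋=1 ⌊825/464⌋=1 ⌊880/464⌋=1 ⌊935/464⌋=2 ⌊990/464⌋=2 ⌊1045/464⌋=2
  n=20…29: ⌊1100/464⌋=2 ⌊1155/464⌋=2 ⌊1210/464⌋=2 ⌊1265/464⌋=2 ⌊1320/464⌋=2 ⌊1375/464⌋=2 ⌊1430/464⌋=3 ⌊1485/464⌋=3 ⌊1540/464⌋=3 ⌊1595/464⌋=3
  n=30…39: ⌊1650/464⌋=3 ⌊1705/464⌋=3 ⌊1760/464⌋=3 ⌊1815/464⌋=3 ⌊1870/464⌋=4 ⌊1925/464⌋=4 ⌊1980/464⌋=4 ⌊2035/464⌋=4 ⌊2090/464⌋=4 ⌊2145/464⌋=4
  n=40…49: ⌊2200/464⌋=4 ⌊2255/464⌋=4 ⌊2310/464⌋=4 ⌊2365/464⌋=5 ⌊2420/464⌋=5 ⌊2475/464⌋=5 ⌊2530/464⌋=5 ⌊2585/464⌋=5 ⌊2640/464⌋=5 ⌊2695/464⌋=5
  n=50…53: ⌊2750/464⌋=5 ⌊2805/464⌋=6 ⌊2860/464⌋=6 ⌊2915/464⌋=6
s_n = t_(n+1) − t_n for n = 0 … 52 gives
prefix = 00000000100000001000000001000000010000000010000000100
slide a length-6 window over [0..5] … [47..52] (48 windows); first occurrence of each distinct factor:
  [  0..  5] 000000
  [  3..  8] 000001
  [  4..  9] 000010
  [  5.. 10] 000100
  [  6.. 11] 001000
  [  7.. 12] 010000
  [  8.. 13] 100000
  (the other 41 windows repeat one of these)
distinct factors: {000000, 000001, 000010, 000100, 001000, 010000, 100000}
count = 7  (Sturmian bound for length 6 is 7)

7


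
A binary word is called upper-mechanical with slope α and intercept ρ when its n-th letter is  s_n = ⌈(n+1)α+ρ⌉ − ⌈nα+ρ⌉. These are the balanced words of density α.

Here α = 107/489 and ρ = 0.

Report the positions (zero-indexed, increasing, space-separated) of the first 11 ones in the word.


0 4 9 13 18 22 27 31 36 41 45

n=0: ⌈107/489⌉−⌈0/489⌉ = 1−0 = 1  ← one
n=1: ⌈214/489⌉−⌈107/489⌉ = 1−1 = 0
n=2: ⌈321/489⌉−⌈214/489⌉ = 1−1 = 0
n=3: ⌈428/489⌉−⌈321/489⌉ = 1−1 = 0
n=4: ⌈535/489⌉−⌈428/489⌉ = 2−1 = 1  ← one
n=5: ⌈642/489⌉−⌈535/489⌉ = 2−2 = 0
n=6: ⌈749/489⌉−⌈642/489⌉ = 2−2 = 0
n=7: ⌈856/489⌉−⌈749/489⌉ = 2−2 = 0
n=8: ⌈963/489⌉−⌈856/489⌉ = 2−2 = 0
n=9: ⌈1070/489⌉−⌈963/489⌉ = 3−2 = 1  ← one
n=10: ⌈1177/489⌉−⌈1070/489⌉ = 3−3 = 0
n=11: ⌈1284/489⌉−⌈1177/489⌉ = 3−3 = 0
n=12: ⌈1391/489⌉−⌈1284/489⌉ = 3−3 = 0
n=13: ⌈1498/489⌉−⌈1391/489⌉ = 4−3 = 1  ← one
n=14: ⌈1605/489⌉−⌈1498/489⌉ = 4−4 = 0
n=15: ⌈1712/489⌉−⌈1605/489⌉ = 4−4 = 0
n=16: ⌈1819/489⌉−⌈1712/489⌉ = 4−4 = 0
n=17: ⌈1926/489⌉−⌈1819/489⌉ = 4−4 = 0
n=18: ⌈2033/489⌉−⌈1926/489⌉ = 5−4 = 1  ← one
n=19: ⌈2140/489⌉−⌈2033/489⌉ = 5−5 = 0
n=20: ⌈2247/489⌉−⌈2140/489⌉ = 5−5 = 0
n=21: ⌈2354/489⌉−⌈2247/489⌉ = 5−5 = 0
n=22: ⌈2461/489⌉−⌈2354/489⌉ = 6−5 = 1  ← one
n=23: ⌈2568/489⌉−⌈2461/489⌉ = 6−6 = 0
n=24: ⌈2675/489⌉−⌈2568/489⌉ = 6−6 = 0
n=25: ⌈2782/489⌉−⌈2675/489⌉ = 6−6 = 0
n=26: ⌈2889/489⌉−⌈2782/489⌉ = 6−6 = 0
n=27: ⌈2996/489⌉−⌈2889/489⌉ = 7−6 = 1  ← one
n=28: ⌈3103/489⌉−⌈2996/489⌉ = 7−7 = 0
n=29: ⌈3210/489⌉−⌈3103/489⌉ = 7−7 = 0
n=30: ⌈3317/489⌉−⌈3210/489⌉ = 7−7 = 0
n=31: ⌈3424/489⌉−⌈3317/489⌉ = 8−7 = 1  ← one
n=32: ⌈3531/489⌉−⌈3424/489⌉ = 8−8 = 0
n=33: ⌈3638/489⌉−⌈3531/489⌉ = 8−8 = 0
n=34: ⌈3745/489⌉−⌈3638/489⌉ = 8−8 = 0
n=35: ⌈3852/489⌉−⌈3745/489⌉ = 8−8 = 0
n=36: ⌈3959/489⌉−⌈3852/489⌉ = 9−8 = 1  ← one
n=37: ⌈4066/489⌉−⌈3959/489⌉ = 9−9 = 0
n=38: ⌈4173/489⌉−⌈4066/489⌉ = 9−9 = 0
n=39: ⌈4280/489⌉−⌈4173/489⌉ = 9−9 = 0
n=40: ⌈4387/489⌉−⌈4280/489⌉ = 9−9 = 0
n=41: ⌈4494/489⌉−⌈4387/489⌉ = 10−9 = 1  ← one
n=42: ⌈4601/489⌉−⌈4494/489⌉ = 10−10 = 0
n=43: ⌈4708/489⌉−⌈4601/489⌉ = 10−10 = 0
n=44: ⌈4815/489⌉−⌈4708/489⌉ = 10−10 = 0
n=45: ⌈4922/489⌉−⌈4815/489⌉ = 11−10 = 1  ← one
positions of the first 11 ones: 0 4 9 13 18 22 27 31 36 41 45


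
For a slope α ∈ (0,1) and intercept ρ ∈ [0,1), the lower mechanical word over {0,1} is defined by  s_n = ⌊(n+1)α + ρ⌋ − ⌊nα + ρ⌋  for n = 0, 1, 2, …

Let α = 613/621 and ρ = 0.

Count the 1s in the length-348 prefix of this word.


#1s = Σ_{n=0}^{347} s_n = Σ_{n=0}^{347} (⌊(n+1)α+ρ⌋ − ⌊nα+ρ⌋)
the sum telescopes: every ⌊nα+ρ⌋ with 0 < n < 348 appears once with + and once with −, leaving ⌊348α+ρ⌋ − ⌊0·α+ρ⌋
348α + ρ = (348·613) / 621 = 213324/621
ρ = 0/621
⌊213324/621⌋ = 343,  ⌊0/621⌋ = 0
#1s = 343 − 0 = 343

343


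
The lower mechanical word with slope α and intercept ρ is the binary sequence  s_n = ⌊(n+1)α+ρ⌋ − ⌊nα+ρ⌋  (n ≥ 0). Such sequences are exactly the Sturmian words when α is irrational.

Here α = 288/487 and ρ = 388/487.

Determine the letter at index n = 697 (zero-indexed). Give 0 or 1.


(n+1)α + ρ = (698·288 + 388) / 487 = 201412/487
nα + ρ     = (697·288 + 388) / 487 = 201124/487
⌊201412/487⌋ = 413,  ⌊201124/487⌋ = 412
s_{697} = 413 − 412 = 1

1


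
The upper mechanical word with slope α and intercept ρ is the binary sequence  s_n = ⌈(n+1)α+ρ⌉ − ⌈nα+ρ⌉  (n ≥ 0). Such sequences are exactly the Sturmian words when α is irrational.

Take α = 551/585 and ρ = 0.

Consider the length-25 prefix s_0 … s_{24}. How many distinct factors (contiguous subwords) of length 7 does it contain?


t_n = ⌈(n·551)/585⌉ for n = 0 … 25:
  n=0…9: ⌈0/585⌉=0 ⌈551/585⌉=1 ⌈1102/585⌉=2 ⌈1653/585⌉=3 ⌈2204/585⌉=4 ⌈2755/585⌉=5 ⌈3306/585⌉=6 ⌈3857/585⌉=7 ⌈4408/585⌉=8 ⌈4959/585⌉=9
  n=10…19: ⌈5510/585⌉=10 ⌈6061/585⌉=11 ⌈6612/585⌉=12 ⌈7163/585⌉=13 ⌈7714/585⌉=14 ⌈8265/585⌉=15 ⌈8816/585⌉=16 ⌈9367/585⌉=17 ⌈9918/585⌉=17 ⌈10469/585⌉=18
  n=20…25: ⌈11020/585⌉=19 ⌈11571/585⌉=20 ⌈12122/585⌉=21 ⌈12673/585⌉=22 ⌈13224/585⌉=23 ⌈13775/585⌉=24
s_n = t_(n+1) − t_n for n = 0 … 24 gives
prefix = 1111111111111111101111111
slide a length-7 window over [0..6] … [18..24] (19 windows); first occurrence of each distinct factor:
  [  0..  6] 1111111
  [ 11.. 17] 1111110
  [ 12.. 18] 1111101
  [ 13.. 19] 1111011
  [ 14.. 20] 1110111
  [ 15.. 21] 1101111
  [ 16.. 22] 1011111
  [ 17.. 23] 0111111
  (the other 11 windows repeat one of these)
distinct factors: {0111111, 1011111, 1101111, 1110111, 1111011, 1111101, 1111110, 1111111}
count = 8  (Sturmian bound for length 7 is 8)

8


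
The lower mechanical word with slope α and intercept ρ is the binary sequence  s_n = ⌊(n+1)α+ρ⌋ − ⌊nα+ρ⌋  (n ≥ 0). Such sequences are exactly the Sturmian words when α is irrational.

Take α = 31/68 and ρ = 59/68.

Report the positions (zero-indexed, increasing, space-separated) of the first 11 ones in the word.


n=0: ⌊90/68⌋−⌊59/68⌋ = 1−0 = 1  ← one
n=1: ⌊121/68⌋−⌊90/68⌋ = 1−1 = 0
n=2: ⌊152/68⌋−⌊121/68⌋ = 2−1 = 1  ← one
n=3: ⌊183/68⌋−⌊152/68⌋ = 2−2 = 0
n=4: ⌊214/68⌋−⌊183/68⌋ = 3−2 = 1  ← one
n=5: ⌊245/68⌋−⌊214/68⌋ = 3−3 = 0
n=6: ⌊276/68⌋−⌊245/68⌋ = 4−3 = 1  ← one
n=7: ⌊307/68⌋−⌊276/68⌋ = 4−4 = 0
n=8: ⌊338/68⌋−⌊307/68⌋ = 4−4 = 0
n=9: ⌊369/68⌋−⌊338/68⌋ = 5−4 = 1  ← one
n=10: ⌊400/68⌋−⌊369/68⌋ = 5−5 = 0
n=11: ⌊431/68⌋−⌊400/68⌋ = 6−5 = 1  ← one
n=12: ⌊462/68⌋−⌊431/68⌋ = 6−6 = 0
n=13: ⌊493/68⌋−⌊462/68⌋ = 7−6 = 1  ← one
n=14: ⌊524/68⌋−⌊493/68⌋ = 7−7 = 0
n=15: ⌊555/68⌋−⌊524/68⌋ = 8−7 = 1  ← one
n=16: ⌊586/68⌋−⌊555/68⌋ = 8−8 = 0
n=17: ⌊617/68⌋−⌊586/68⌋ = 9−8 = 1  ← one
n=18: ⌊648/68⌋−⌊617/68⌋ = 9−9 = 0
n=19: ⌊679/68⌋−⌊648/68⌋ = 9−9 = 0
n=20: ⌊710/68⌋−⌊679/68⌋ = 10−9 = 1  ← one
n=21: ⌊741/68⌋−⌊710/68⌋ = 10−10 = 0
n=22: ⌊772/68⌋−⌊741/68⌋ = 11−10 = 1  ← one
positions of the first 11 ones: 0 2 4 6 9 11 13 15 17 20 22

0 2 4 6 9 11 13 15 17 20 22


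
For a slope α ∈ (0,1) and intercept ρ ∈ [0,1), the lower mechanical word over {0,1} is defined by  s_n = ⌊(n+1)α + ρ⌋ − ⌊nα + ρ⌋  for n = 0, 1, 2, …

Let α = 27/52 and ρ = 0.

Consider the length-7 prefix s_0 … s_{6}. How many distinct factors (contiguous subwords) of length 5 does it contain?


t_n = ⌊(n·27)/52⌋ for n = 0 … 7:
  n=0…7: ⌊0/52⌋=0 ⌊27/52⌋=0 ⌊54/52⌋=1 ⌊81/52⌋=1 ⌊108/52⌋=2 ⌊135/52⌋=2 ⌊162/52⌋=3 ⌊189/52⌋=3
s_n = t_(n+1) − t_n for n = 0 … 6 gives
prefix = 0101010
slide a length-5 window over [0..4] … [2..6] (3 windows); first occurrence of each distinct factor:
  [  0..  4] 01010
  [  1..  5] 10101
  (the other 1 window repeats one of these)
distinct factors: {01010, 10101}
count = 2  (Sturmian bound for length 5 is 6)

2


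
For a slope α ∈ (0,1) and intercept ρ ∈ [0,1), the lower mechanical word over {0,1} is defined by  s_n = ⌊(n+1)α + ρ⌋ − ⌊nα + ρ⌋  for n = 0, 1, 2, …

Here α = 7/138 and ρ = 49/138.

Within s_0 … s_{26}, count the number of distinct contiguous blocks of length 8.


9

t_n = ⌊(n·7+49)/138⌋ for n = 0 … 27:
  n=0…9: ⌊49/138⌋=0 ⌊56/138⌋=0 ⌊63/138⌋=0 ⌊70/138⌋=0 ⌊77/138⌋=0 ⌊84/138⌋=0 ⌊91/138⌋=0 ⌊98/138⌋=0 ⌊105/138⌋=0 ⌊112/138⌋=0
  n=10…19: ⌊119/138⌋=0 ⌊126/138⌋=0 ⌊133/138⌋=0 ⌊140/138⌋=1 ⌊147/138⌋=1 ⌊154/138⌋=1 ⌊161/138⌋=1 ⌊168/138⌋=1 ⌊175/138⌋=1 ⌊182/138⌋=1
  n=20…27: ⌊189/138⌋=1 ⌊196/138⌋=1 ⌊203/138⌋=1 ⌊210/138⌋=1 ⌊217/138⌋=1 ⌊224/138⌋=1 ⌊231/138⌋=1 ⌊238/138⌋=1
s_n = t_(n+1) − t_n for n = 0 … 26 gives
prefix = 000000000000100000000000000
slide a length-8 window over [0..7] … [19..26] (20 windows); first occurrence of each distinct factor:
  [  0..  7] 00000000
  [  5.. 12] 00000001
  [  6.. 13] 00000010
  [  7.. 14] 00000100
  [  8.. 15] 00001000
  [  9.. 16] 00010000
  [ 10.. 17] 00100000
  [ 11.. 18] 01000000
  [ 12.. 19] 10000000
  (the other 11 windows repeat one of these)
distinct factors: {00000000, 00000001, 00000010, 00000100, 00001000, 00010000, 00100000, 01000000, 10000000}
count = 9  (Sturmian bound for length 8 is 9)


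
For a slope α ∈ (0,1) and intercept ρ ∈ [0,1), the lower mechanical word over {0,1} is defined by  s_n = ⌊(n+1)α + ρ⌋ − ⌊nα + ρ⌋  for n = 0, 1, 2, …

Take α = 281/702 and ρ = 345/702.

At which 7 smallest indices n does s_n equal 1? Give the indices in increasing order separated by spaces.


1 3 6 8 11 13 16

n=0: ⌊626/702⌋−⌊345/702⌋ = 0−0 = 0
n=1: ⌊907/702⌋−⌊626/702⌋ = 1−0 = 1  ← one
n=2: ⌊1188/702⌋−⌊907/702⌋ = 1−1 = 0
n=3: ⌊1469/702⌋−⌊1188/702⌋ = 2−1 = 1  ← one
n=4: ⌊1750/702⌋−⌊1469/702⌋ = 2−2 = 0
n=5: ⌊2031/702⌋−⌊1750/702⌋ = 2−2 = 0
n=6: ⌊2312/702⌋−⌊2031/702⌋ = 3−2 = 1  ← one
n=7: ⌊2593/702⌋−⌊2312/702⌋ = 3−3 = 0
n=8: ⌊2874/702⌋−⌊2593/702⌋ = 4−3 = 1  ← one
n=9: ⌊3155/702⌋−⌊2874/702⌋ = 4−4 = 0
n=10: ⌊3436/702⌋−⌊3155/702⌋ = 4−4 = 0
n=11: ⌊3717/702⌋−⌊3436/702⌋ = 5−4 = 1  ← one
n=12: ⌊3998/702⌋−⌊3717/702⌋ = 5−5 = 0
n=13: ⌊4279/702⌋−⌊3998/702⌋ = 6−5 = 1  ← one
n=14: ⌊4560/702⌋−⌊4279/702⌋ = 6−6 = 0
n=15: ⌊4841/702⌋−⌊4560/702⌋ = 6−6 = 0
n=16: ⌊5122/702⌋−⌊4841/702⌋ = 7−6 = 1  ← one
positions of the first 7 ones: 1 3 6 8 11 13 16


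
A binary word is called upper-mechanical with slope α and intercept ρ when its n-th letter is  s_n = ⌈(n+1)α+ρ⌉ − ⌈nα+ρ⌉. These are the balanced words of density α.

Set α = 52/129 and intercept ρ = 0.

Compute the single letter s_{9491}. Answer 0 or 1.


1

(n+1)α + ρ = (9492·52) / 129 = 493584/129
nα + ρ     = (9491·52) / 129 = 493532/129
⌈493584/129⌉ = 3827,  ⌈493532/129⌉ = 3826
s_{9491} = 3827 − 3826 = 1


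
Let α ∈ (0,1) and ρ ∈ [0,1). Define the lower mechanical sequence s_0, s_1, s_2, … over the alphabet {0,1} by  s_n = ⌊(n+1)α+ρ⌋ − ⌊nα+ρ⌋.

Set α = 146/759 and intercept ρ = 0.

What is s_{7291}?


0

(n+1)α + ρ = (7292·146) / 759 = 1064632/759
nα + ρ     = (7291·146) / 759 = 1064486/759
⌊1064632/759⌋ = 1402,  ⌊1064486/759⌋ = 1402
s_{7291} = 1402 − 1402 = 0


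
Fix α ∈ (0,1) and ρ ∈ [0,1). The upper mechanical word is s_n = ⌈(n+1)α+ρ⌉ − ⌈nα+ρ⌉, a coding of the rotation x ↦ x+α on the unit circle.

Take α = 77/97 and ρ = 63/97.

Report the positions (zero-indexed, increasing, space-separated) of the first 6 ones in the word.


0 1 2 4 5 6

n=0: ⌈140/97⌉−⌈63/97⌉ = 2−1 = 1  ← one
n=1: ⌈217/97⌉−⌈140/97⌉ = 3−2 = 1  ← one
n=2: ⌈294/97⌉−⌈217/97⌉ = 4−3 = 1  ← one
n=3: ⌈371/97⌉−⌈294/97⌉ = 4−4 = 0
n=4: ⌈448/97⌉−⌈371/97⌉ = 5−4 = 1  ← one
n=5: ⌈525/97⌉−⌈448/97⌉ = 6−5 = 1  ← one
n=6: ⌈602/97⌉−⌈525/97⌉ = 7−6 = 1  ← one
positions of the first 6 ones: 0 1 2 4 5 6


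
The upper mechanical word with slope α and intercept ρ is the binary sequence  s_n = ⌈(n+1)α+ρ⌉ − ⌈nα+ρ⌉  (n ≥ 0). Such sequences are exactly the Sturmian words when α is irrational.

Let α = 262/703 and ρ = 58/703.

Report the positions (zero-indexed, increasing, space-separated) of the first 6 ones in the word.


2 5 7 10 13 15

n=0: ⌈320/703⌉−⌈58/703⌉ = 1−1 = 0
n=1: ⌈582/703⌉−⌈320/703⌉ = 1−1 = 0
n=2: ⌈844/703⌉−⌈582/703⌉ = 2−1 = 1  ← one
n=3: ⌈1106/703⌉−⌈844/703⌉ = 2−2 = 0
n=4: ⌈1368/703⌉−⌈1106/703⌉ = 2−2 = 0
n=5: ⌈1630/703⌉−⌈1368/703⌉ = 3−2 = 1  ← one
n=6: ⌈1892/703⌉−⌈1630/703⌉ = 3−3 = 0
n=7: ⌈2154/703⌉−⌈1892/703⌉ = 4−3 = 1  ← one
n=8: ⌈2416/703⌉−⌈2154/703⌉ = 4−4 = 0
n=9: ⌈2678/703⌉−⌈2416/703⌉ = 4−4 = 0
n=10: ⌈2940/703⌉−⌈2678/703⌉ = 5−4 = 1  ← one
n=11: ⌈3202/703⌉−⌈2940/703⌉ = 5−5 = 0
n=12: ⌈3464/703⌉−⌈3202/703⌉ = 5−5 = 0
n=13: ⌈3726/703⌉−⌈3464/703⌉ = 6−5 = 1  ← one
n=14: ⌈3988/703⌉−⌈3726/703⌉ = 6−6 = 0
n=15: ⌈4250/703⌉−⌈3988/703⌉ = 7−6 = 1  ← one
positions of the first 6 ones: 2 5 7 10 13 15


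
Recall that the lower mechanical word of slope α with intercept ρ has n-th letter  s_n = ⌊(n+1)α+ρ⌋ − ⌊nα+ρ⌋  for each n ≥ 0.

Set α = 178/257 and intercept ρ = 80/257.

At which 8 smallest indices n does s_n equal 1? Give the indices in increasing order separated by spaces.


0 2 3 5 6 8 9 11

n=0: ⌊258/257⌋−⌊80/257⌋ = 1−0 = 1  ← one
n=1: ⌊436/257⌋−⌊258/257⌋ = 1−1 = 0
n=2: ⌊614/257⌋−⌊436/257⌋ = 2−1 = 1  ← one
n=3: ⌊792/257⌋−⌊614/257⌋ = 3−2 = 1  ← one
n=4: ⌊970/257⌋−⌊792/257⌋ = 3−3 = 0
n=5: ⌊1148/257⌋−⌊970/257⌋ = 4−3 = 1  ← one
n=6: ⌊1326/257⌋−⌊1148/257⌋ = 5−4 = 1  ← one
n=7: ⌊1504/257⌋−⌊1326/257⌋ = 5−5 = 0
n=8: ⌊1682/257⌋−⌊1504/257⌋ = 6−5 = 1  ← one
n=9: ⌊1860/257⌋−⌊1682/257⌋ = 7−6 = 1  ← one
n=10: ⌊2038/257⌋−⌊1860/257⌋ = 7−7 = 0
n=11: ⌊2216/257⌋−⌊2038/257⌋ = 8−7 = 1  ← one
positions of the first 8 ones: 0 2 3 5 6 8 9 11
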